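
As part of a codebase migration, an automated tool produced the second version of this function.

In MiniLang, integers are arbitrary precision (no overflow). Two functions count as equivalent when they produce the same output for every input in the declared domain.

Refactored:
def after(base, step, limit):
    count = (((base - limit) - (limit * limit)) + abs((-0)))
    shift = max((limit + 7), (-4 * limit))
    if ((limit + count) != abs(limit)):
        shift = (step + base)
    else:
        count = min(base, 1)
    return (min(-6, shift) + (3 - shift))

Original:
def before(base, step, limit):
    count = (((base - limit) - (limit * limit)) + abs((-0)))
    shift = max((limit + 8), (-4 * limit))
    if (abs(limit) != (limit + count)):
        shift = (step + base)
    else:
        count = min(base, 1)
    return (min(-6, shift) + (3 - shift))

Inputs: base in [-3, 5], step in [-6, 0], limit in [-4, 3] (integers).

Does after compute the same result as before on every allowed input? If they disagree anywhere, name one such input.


Not equivalent: base=0, step=-6, limit=0 separates them (-11 vs -10).
before: count = 0; shift = 8; (abs(limit) != (limit + count)) -> false; count = 0; return -11
after: count = 0; shift = 7; ((limit + count) != abs(limit)) -> false; count = 0; return -10
verdict: not equivalent; witness: base=0, step=-6, limit=0


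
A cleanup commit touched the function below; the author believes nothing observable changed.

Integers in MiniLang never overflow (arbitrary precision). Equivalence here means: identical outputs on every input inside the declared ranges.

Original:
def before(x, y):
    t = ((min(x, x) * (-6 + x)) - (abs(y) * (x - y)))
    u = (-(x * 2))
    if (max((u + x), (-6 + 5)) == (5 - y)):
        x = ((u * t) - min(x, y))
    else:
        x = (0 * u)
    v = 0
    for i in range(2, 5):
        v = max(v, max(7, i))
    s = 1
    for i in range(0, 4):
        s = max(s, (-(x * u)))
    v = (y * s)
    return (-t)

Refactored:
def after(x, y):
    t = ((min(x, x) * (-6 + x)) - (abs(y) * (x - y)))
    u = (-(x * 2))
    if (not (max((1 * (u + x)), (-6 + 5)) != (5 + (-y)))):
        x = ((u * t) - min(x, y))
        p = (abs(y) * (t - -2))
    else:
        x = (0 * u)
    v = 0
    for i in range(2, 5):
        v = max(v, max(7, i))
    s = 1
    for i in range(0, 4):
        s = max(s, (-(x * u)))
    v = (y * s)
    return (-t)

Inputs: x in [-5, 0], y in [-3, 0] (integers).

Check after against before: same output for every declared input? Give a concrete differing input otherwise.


Equivalent — the differences include statement counts differ; also boolean connective usage differs; also local variable names differ; also min/max/abs usage differs; also arithmetic usage differs; also constant usage differs; also comparison usage differs, yet no declared input distinguishes the two.
Spot check at x=-4, y=-1 — before: t := 43 | u := 8 | (max((u + x), (-6 + 5)) == (5 - y)): false | x := 0 | v := 0 | iter i=2: | v := 7 | iter i=3: | v := 7 | iter i=4: | v := 7 | s := 1 | iter i=0: | s := 1 | iter i=1: | s := 1 | iter i=2: | s := 1 | iter i=3: | s := 1 | v := -1 | result -43. after: t := 43 | u := 8 | (not (max((1 * (u + x)), (-6 + 5)) != (5 + (-y)))): false | x := 0 | v := 0 | iter i=2: | v := 7 | iter i=3: | v := 7 | iter i=4: | v := 7 | s := 1 | iter i=0: | s := 1 | iter i=1: | s := 1 | iter i=2: | s := 1 | iter i=3: | s := 1 | v := -1 | result -43. Both give -43.
Checked all 24 inputs in the declared domain: the outputs agree on every one.
verdict: equivalent


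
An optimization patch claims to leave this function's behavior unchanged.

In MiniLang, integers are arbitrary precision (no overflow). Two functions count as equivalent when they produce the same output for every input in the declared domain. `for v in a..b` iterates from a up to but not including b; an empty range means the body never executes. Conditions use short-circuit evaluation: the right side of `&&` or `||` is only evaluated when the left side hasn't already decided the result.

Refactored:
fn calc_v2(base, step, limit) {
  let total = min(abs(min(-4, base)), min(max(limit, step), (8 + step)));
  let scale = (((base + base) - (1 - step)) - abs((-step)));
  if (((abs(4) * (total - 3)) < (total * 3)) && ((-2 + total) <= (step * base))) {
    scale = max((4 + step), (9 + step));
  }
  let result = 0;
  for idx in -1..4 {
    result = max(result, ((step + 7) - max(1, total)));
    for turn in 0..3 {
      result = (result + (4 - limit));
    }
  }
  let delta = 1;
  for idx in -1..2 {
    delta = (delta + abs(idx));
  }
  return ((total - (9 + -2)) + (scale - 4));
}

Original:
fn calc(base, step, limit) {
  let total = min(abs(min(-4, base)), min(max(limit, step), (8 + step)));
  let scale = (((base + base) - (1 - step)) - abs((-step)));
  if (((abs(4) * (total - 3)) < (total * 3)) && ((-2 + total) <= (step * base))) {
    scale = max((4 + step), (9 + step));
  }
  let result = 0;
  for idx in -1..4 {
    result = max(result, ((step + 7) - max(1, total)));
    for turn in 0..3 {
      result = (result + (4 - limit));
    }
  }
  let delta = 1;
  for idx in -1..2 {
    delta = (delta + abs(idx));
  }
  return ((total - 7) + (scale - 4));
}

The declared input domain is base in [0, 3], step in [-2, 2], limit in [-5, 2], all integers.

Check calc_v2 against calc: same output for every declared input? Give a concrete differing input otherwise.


Behavior is preserved: although arithmetic usage differs; constant usage differs, the outputs never diverge.
Tracing base=0, step=2, limit=-3: calc: total=2, then scale=-1, then (((abs(4) * (total - 3)) < (total * 3)) && ((-2 + total) <= (step * base))) is true, then scale=11, then result=0, then (idx=-1), then result=7, then (turn=0), then result=14, then (turn=1), then result=21, then (turn=2), then result=28, then (idx=0), then result=28, then (turn=0), then result=35, then (turn=1), then result=42, then (turn=2), then result=49, then (idx=1), then result=49, then (turn=0), then result=56, then (turn=1), then result=63, then (turn=2), then result=70, then (idx=2), then result=70, then (turn=0), then result=77, then (turn=1), then result=84, then (turn=2), then result=91, then (idx=3), then result=91, then (turn=0), then result=98, then (turn=1), then result=105, then (turn=2), then result=112, then delta=1, then (idx=-1), then delta=2, then (idx=0), then delta=2, then (idx=1), then delta=3, then returns 2 | calc_v2: total=2, then scale=-1, then (((abs(4) * (total - 3)) < (total * 3)) && ((-2 + total) <= (step * base))) is true, then scale=11, then result=0, then (idx=-1), then result=7, then (turn=0), then result=14, then (turn=1), then result=21, then (turn=2), then result=28, then (idx=0), then result=28, then (turn=0), then result=35, then (turn=1), then result=42, then (turn=2), then result=49, then (idx=1), then result=49, then (turn=0), then result=56, then (turn=1), then result=63, then (turn=2), then result=70, then (idx=2), then result=70, then (turn=0), then result=77, then (turn=1), then result=84, then (turn=2), then result=91, then (idx=3), then result=91, then (turn=0), then result=98, then (turn=1), then result=105, then (turn=2), then result=112, then delta=1, then (idx=-1), then delta=2, then (idx=0), then delta=2, then (idx=1), then delta=3, then returns 2 — matching result 2.
An exhaustive pass over the 160 declared inputs shows identical outputs.
verdict: equivalent


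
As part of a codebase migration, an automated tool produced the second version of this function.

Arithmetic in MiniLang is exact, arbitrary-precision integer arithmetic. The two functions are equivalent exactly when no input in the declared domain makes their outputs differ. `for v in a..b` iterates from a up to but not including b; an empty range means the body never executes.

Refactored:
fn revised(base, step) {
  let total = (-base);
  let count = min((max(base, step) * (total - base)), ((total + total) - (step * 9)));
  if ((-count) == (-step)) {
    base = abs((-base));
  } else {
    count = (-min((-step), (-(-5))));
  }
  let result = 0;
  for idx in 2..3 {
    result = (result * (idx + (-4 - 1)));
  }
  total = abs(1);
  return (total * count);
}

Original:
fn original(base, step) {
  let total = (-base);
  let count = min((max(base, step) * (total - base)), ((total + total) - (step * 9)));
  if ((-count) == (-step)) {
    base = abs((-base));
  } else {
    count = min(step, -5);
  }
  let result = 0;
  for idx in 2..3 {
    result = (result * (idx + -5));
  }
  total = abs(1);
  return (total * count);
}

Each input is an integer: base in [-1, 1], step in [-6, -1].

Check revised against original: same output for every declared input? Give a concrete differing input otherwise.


Run the pair on base=-1, step=-6.
original: total=1, then count=-2, then ((-count) == (-step)) is false, then count=-6, then result=0, then (idx=2), then result=0, then total=1, then returns -6
revised: total=1, then count=-2, then ((-count) == (-step)) is false, then count=-5, then result=0, then (idx=2), then result=0, then total=1, then returns -5
-6 and -5 differ, so these are not the same function on this domain.
verdict: not equivalent; witness: base=-1, step=-6


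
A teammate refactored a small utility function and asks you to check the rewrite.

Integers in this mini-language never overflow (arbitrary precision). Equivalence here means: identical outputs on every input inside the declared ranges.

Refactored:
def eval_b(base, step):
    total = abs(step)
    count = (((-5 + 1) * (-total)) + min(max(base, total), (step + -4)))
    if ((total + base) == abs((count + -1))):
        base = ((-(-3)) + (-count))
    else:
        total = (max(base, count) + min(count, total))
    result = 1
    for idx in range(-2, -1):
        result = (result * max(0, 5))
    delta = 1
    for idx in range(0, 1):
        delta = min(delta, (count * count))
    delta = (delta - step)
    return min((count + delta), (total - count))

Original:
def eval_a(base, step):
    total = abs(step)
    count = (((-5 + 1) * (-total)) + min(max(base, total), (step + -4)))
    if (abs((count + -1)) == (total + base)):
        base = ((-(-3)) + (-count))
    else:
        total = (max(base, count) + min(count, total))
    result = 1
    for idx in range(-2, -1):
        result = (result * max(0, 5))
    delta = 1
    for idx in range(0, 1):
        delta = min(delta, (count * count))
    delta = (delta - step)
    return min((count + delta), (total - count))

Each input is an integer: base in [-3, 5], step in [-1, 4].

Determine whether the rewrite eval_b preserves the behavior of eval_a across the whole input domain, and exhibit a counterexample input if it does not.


Equivalent — the differences include same computation, different form, yet no declared input distinguishes the two.
Spot check at base=-2, step=0 — eval_a: total becomes 0; next count becomes -4; next (abs((count + -1)) == (total + base)) evaluates to false; next total becomes -6; next result becomes 1; next at idx=-2:; next result becomes 5; next delta becomes 1; next at idx=0:; next delta becomes 1; next delta becomes 1; next final value -3. eval_b: total becomes 0; next count becomes -4; next ((total + base) == abs((count + -1))) evaluates to false; next total becomes -6; next result becomes 1; next at idx=-2:; next result becomes 5; next delta becomes 1; next at idx=0:; next delta becomes 1; next delta becomes 1; next final value -3. Both give -3.
Across all 54 domain points the two functions coincide.
verdict: equivalent


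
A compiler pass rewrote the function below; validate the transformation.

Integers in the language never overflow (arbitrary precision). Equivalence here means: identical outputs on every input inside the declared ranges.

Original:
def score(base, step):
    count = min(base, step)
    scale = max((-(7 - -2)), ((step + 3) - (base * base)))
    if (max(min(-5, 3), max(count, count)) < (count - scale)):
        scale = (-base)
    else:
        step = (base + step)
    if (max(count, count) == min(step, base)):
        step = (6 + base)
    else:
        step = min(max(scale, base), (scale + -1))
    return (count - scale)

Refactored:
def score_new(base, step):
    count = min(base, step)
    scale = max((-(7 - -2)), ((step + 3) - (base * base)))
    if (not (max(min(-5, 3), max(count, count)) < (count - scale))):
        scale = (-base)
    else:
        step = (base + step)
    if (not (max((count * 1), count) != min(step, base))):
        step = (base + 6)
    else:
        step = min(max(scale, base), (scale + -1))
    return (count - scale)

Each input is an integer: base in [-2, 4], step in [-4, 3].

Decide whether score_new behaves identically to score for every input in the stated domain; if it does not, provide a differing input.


The rewrite breaks on base=-2, step=-4, where the results are -6 and 1.
score: count := -4 | scale := -5 | (max(min(-5, 3), max(count, count)) < (count - scale)): true | scale := 2 | (max(count, count) == min(step, base)): true | step := 4 | result -6
score_new: count := -4 | scale := -5 | (not (max(min(-5, 3), max(count, count)) < (count - scale))): false | step := -6 | (not (max((count * 1), count) != min(step, base))): false | step := -6 | result 1
verdict: not equivalent; witness: base=-2, step=-4


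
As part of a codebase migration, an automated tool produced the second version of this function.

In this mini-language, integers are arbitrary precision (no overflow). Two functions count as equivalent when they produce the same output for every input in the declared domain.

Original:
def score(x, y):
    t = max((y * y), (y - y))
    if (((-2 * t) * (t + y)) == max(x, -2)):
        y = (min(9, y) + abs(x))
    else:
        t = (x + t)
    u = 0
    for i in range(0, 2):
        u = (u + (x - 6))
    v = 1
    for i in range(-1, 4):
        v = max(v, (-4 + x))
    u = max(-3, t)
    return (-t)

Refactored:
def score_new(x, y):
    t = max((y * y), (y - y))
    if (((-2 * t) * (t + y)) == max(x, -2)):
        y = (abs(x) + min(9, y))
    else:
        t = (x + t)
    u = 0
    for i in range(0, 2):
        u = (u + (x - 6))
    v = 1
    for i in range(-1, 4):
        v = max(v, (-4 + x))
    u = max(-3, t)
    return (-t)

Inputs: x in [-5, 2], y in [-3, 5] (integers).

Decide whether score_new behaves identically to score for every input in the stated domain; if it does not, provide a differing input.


Side by side, the visible changes include: same computation, different form.
Tracing x=2, y=-2: score: t := 4 | (((-2 * t) * (t + y)) == max(x, -2)): false | t := 6 | u := 0 | iter i=0: | u := -4 | iter i=1: | u := -8 | v := 1 | iter i=-1: | v := 1 | iter i=0: | v := 1 | iter i=1: | v := 1 | iter i=2: | v := 1 | iter i=3: | v := 1 | u := 6 | result -6 | score_new: t := 4 | (((-2 * t) * (t + y)) == max(x, -2)): false | t := 6 | u := 0 | iter i=0: | u := -4 | iter i=1: | u := -8 | v := 1 | iter i=-1: | v := 1 | iter i=0: | v := 1 | iter i=1: | v := 1 | iter i=2: | v := 1 | iter i=3: | v := 1 | u := 6 | result -6 — matching result -6.
Checked all 72 inputs in the declared domain: the outputs agree on every one.
verdict: equivalent


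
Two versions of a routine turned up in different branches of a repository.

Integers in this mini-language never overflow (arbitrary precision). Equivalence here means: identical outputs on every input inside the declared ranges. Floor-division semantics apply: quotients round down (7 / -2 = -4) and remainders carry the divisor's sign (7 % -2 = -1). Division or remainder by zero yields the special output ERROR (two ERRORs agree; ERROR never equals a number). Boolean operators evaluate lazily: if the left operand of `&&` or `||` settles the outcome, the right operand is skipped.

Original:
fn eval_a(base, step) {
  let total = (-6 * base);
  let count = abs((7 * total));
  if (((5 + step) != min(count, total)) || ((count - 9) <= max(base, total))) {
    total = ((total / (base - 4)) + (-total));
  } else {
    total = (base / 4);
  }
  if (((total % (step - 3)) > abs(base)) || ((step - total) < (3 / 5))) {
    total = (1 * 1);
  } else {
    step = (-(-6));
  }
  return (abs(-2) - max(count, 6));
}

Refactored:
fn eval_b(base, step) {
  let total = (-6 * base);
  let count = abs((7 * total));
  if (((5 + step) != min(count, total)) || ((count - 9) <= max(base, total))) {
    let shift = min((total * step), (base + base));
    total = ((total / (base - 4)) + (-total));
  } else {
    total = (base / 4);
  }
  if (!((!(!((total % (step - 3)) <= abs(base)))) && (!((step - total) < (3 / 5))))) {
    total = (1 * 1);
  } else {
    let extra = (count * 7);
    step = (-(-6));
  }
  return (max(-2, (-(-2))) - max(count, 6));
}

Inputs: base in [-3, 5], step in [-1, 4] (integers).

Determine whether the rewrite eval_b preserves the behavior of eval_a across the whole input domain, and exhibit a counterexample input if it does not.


Behavior is preserved: although arithmetic usage differs, plus local variable names differ, plus constant usage differs, plus min/max/abs usage differs, plus statement counts differ, plus comparison usage differs, plus boolean connective usage differs, the outputs never diverge.
Spot check at base=2, step=1 — eval_a: total becomes -12; next count becomes 84; next (((5 + step) != min(count, total)) || ((count - 9) <= max(base, total))) evaluates to true; next total becomes 18; next (((total % (step - 3)) > abs(base)) || ((step - total) < (3 / 5))) evaluates to true; next total becomes 1; next final value -82. eval_b: total becomes -12; next count becomes 84; next (((5 + step) != min(count, total)) || ((count - 9) <= max(base, total))) evaluates to true; next shift becomes -12; next total becomes 18; next (!((!(!((total % (step - 3)) <= abs(base)))) && (!((step - total) < (3 / 5))))) evaluates to true; next total becomes 1; next final value -82. Both give -82.
Across all 54 domain points the two functions coincide.
verdict: equivalent


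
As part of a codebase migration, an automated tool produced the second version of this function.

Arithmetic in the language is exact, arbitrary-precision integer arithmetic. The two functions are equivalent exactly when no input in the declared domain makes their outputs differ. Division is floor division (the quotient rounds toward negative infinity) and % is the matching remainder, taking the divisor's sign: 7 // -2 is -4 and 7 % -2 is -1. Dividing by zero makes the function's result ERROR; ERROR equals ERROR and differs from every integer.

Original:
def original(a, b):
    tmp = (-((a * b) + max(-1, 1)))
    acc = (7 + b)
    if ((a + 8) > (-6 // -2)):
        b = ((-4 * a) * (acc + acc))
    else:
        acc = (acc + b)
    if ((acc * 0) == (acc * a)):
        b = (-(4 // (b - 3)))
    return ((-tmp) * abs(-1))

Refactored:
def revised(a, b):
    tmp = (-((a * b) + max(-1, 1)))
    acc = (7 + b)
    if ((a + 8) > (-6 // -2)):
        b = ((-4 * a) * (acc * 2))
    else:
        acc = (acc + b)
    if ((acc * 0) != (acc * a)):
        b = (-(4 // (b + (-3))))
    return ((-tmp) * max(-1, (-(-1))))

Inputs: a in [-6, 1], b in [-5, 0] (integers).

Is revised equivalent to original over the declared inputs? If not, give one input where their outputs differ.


The suspicious edit (`((acc * 0) == (acc * a))` became `((acc * 0) != (acc * a))`) never changes the result for any input inside the declared domain.
One worked example (a=0, b=-5) — original: tmp becomes -1; next acc becomes 2; next ((a + 8) > (-6 // -2)) evaluates to true; next b becomes 0; next ((acc * 0) == (acc * a)) evaluates to true; next b becomes 2; next final value 1; revised: tmp becomes -1; next acc becomes 2; next ((a + 8) > (-6 // -2)) evaluates to true; next b becomes 0; next ((acc * 0) != (acc * a)) evaluates to false; next final value 1; agreement on 1.
Sweeping the whole domain (48 inputs) finds no disagreement.
verdict: equivalent


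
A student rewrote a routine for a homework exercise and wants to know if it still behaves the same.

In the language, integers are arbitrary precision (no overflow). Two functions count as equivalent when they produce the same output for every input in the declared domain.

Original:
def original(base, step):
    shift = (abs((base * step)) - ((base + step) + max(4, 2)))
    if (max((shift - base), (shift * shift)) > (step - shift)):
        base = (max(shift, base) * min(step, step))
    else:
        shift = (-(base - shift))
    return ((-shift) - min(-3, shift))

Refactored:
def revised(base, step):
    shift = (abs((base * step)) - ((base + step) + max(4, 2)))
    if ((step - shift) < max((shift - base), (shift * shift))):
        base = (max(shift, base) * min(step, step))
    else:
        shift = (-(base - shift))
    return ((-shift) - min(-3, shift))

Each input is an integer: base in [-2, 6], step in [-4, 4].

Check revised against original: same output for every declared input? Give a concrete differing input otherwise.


The two versions differ — the changes include comparison usage differs.
Tracing base=4, step=3: original: shift becomes 1; next (max((shift - base), (shift * shift)) > (step - shift)) evaluates to false; next shift becomes -3; next final value 6 | revised: shift becomes 1; next ((step - shift) < max((shift - base), (shift * shift))) evaluates to false; next shift becomes -3; next final value 6 — matching result 6.
Sweeping the whole domain (81 inputs) finds no disagreement.
verdict: equivalent


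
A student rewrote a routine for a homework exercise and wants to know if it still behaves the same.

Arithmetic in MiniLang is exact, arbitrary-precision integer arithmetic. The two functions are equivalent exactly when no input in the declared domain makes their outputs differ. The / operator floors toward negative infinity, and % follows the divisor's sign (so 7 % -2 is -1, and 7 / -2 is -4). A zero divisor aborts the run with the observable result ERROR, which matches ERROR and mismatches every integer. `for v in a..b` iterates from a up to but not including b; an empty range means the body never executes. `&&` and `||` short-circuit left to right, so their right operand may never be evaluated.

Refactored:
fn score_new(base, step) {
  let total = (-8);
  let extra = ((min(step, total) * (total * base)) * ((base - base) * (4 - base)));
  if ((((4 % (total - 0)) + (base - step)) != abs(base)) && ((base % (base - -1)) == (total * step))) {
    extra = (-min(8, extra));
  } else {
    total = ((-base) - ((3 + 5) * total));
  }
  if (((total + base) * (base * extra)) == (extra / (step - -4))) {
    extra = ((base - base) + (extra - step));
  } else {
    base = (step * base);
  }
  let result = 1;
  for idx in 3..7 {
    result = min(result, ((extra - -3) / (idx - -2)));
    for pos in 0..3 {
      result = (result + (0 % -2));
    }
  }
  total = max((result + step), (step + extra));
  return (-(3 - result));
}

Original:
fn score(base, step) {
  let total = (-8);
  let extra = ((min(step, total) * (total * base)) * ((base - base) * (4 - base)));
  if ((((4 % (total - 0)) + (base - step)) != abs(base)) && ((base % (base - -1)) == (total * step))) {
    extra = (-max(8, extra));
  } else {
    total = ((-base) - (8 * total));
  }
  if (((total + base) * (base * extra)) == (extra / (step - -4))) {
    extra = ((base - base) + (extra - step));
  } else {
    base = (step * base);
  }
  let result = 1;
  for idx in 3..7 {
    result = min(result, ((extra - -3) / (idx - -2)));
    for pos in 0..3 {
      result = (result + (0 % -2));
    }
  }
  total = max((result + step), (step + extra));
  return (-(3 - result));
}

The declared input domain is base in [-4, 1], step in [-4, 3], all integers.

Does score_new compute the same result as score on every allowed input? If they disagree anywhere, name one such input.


There is a counterexample at base=-2, step=0: -4 on one side, -3 on the other.
score: total=-8, then extra=0, then ((((4 % (total - 0)) + (base - step)) != abs(base)) && ((base % (base - -1)) == (total * step))) is true, then extra=-8, then (((total + base) * (base * extra)) == (extra / (step - -4))) is false, then base=0, then result=1, then (idx=3), then result=-1, then (pos=0), then result=-1, then (pos=1), then result=-1, then (pos=2), then result=-1, then (idx=4), then result=-1, then (pos=0), then result=-1, then (pos=1), then result=-1, then (pos=2), then result=-1, then (idx=5), then result=-1, then (pos=0), then result=-1, then (pos=1), then result=-1, then (pos=2), then result=-1, then (idx=6), then result=-1, then (pos=0), then result=-1, then (pos=1), then result=-1, then (pos=2), then result=-1, then total=-1, then returns -4
score_new: total=-8, then extra=0, then ((((4 % (total - 0)) + (base - step)) != abs(base)) && ((base % (base - -1)) == (total * step))) is true, then extra=0, then (((total + base) * (base * extra)) == (extra / (step - -4))) is true, then extra=0, then result=1, then (idx=3), then result=0, then (pos=0), then result=0, then (pos=1), then result=0, then (pos=2), then result=0, then (idx=4), then result=0, then (pos=0), then result=0, then (pos=1), then result=0, then (pos=2), then result=0, then (idx=5), then result=0, then (pos=0), then result=0, then (pos=1), then result=0, then (pos=2), then result=0, then (idx=6), then result=0, then (pos=0), then result=0, then (pos=1), then result=0, then (pos=2), then result=0, then total=0, then returns -3
verdict: not equivalent; witness: base=-2, step=0


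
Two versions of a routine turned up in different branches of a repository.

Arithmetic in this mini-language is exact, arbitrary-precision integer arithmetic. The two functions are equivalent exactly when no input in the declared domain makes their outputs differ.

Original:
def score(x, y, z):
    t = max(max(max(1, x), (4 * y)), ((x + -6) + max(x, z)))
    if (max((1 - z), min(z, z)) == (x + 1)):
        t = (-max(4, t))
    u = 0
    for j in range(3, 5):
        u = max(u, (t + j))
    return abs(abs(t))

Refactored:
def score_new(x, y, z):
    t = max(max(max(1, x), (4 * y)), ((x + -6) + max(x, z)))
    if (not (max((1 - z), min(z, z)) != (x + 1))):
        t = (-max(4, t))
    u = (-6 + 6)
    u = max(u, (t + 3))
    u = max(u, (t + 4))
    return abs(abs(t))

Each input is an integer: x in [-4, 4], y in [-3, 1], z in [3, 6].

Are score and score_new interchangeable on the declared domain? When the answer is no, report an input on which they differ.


Comparing the listings, the differences include: constant usage differs, and comparison usage differs, and min/max/abs usage differs, and loop structure differs, and local variable names differ, and boolean connective usage differs, and arithmetic usage differs.
As a probe, take x=0, y=0, z=6: score runs t = 1; (max((1 - z), min(z, z)) == (x + 1)) -> false; u = 0; [j=3]; u = 4; [j=4]; u = 5; return 1; score_new runs t = 1; (not (max((1 - z), min(z, z)) != (x + 1))) -> false; u = 0; u = 4; u = 5; return 1; both end at 1.
An exhaustive pass over the 180 declared inputs shows identical outputs.
verdict: equivalent


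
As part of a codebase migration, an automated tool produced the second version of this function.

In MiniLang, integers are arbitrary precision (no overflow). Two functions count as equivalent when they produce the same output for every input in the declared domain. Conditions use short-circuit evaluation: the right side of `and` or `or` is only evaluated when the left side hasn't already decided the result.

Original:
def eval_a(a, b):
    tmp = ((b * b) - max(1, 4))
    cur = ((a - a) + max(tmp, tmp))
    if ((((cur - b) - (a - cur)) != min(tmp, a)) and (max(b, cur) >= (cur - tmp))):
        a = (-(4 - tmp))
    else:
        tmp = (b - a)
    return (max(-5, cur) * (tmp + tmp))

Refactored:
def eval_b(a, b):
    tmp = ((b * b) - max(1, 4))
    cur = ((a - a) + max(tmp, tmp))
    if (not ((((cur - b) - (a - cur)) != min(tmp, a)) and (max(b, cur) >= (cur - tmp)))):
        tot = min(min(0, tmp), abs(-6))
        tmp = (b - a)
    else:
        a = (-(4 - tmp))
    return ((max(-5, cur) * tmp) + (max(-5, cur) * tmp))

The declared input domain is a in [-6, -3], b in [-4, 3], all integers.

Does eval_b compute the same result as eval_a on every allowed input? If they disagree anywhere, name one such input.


The two are interchangeable: min/max/abs usage differs; also local variable names differ; also statement counts differ; also boolean connective usage differs; also arithmetic usage differs; also constant usage differs, and every declared input agrees.
One worked example (a=-3, b=2) — eval_a: tmp = 0; cur = 0; ((((cur - b) - (a - cur)) != min(tmp, a)) and (max(b, cur) >= (cur - tmp))) -> true; a = -4; return 0; eval_b: tmp = 0; cur = 0; (not ((((cur - b) - (a - cur)) != min(tmp, a)) and (max(b, cur) >= (cur - tmp)))) -> false; a = -4; return 0; agreement on 0.
Across all 32 domain points the two functions coincide.
verdict: equivalent


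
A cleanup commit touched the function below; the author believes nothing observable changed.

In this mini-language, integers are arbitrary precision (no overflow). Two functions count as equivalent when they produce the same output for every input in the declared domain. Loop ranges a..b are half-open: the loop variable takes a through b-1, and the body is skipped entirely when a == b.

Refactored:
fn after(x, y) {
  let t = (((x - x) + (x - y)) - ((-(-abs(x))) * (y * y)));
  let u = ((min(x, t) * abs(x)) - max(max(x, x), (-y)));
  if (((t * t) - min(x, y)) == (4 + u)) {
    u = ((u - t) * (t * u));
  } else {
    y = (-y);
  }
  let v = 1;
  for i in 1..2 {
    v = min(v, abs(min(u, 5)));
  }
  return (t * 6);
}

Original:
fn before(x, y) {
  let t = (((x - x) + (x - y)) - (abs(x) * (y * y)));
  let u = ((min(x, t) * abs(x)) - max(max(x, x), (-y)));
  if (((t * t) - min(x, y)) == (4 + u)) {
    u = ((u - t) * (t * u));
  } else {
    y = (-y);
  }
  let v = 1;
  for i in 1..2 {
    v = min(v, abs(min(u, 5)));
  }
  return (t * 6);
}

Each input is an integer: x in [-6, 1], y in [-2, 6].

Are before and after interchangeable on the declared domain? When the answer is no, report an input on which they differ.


Equivalent — the differences include same computation, different form, yet no declared input distinguishes the two.
Tracing x=-6, y=4: before: t=-106, then u=-632, then (((t * t) - min(x, y)) == (4 + u)) is false, then y=-4, then v=1, then (i=1), then v=1, then returns -636 | after: t=-106, then u=-632, then (((t * t) - min(x, y)) == (4 + u)) is false, then y=-4, then v=1, then (i=1), then v=1, then returns -636 — matching result -636.
An exhaustive pass over the 72 declared inputs shows identical outputs.
verdict: equivalent


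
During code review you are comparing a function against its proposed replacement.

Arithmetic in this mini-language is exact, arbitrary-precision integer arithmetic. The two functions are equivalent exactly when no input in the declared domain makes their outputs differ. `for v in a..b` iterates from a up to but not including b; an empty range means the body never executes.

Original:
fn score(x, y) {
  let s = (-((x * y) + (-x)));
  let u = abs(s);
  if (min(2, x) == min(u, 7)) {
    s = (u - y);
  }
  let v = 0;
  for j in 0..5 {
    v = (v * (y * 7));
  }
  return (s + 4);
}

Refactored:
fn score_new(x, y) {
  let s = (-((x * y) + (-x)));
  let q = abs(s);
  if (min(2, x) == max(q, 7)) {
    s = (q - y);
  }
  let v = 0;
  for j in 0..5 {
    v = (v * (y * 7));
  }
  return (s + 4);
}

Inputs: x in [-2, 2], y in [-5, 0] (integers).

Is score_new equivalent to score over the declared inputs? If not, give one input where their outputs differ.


Take x=0, y=-5.
score: s=0, then u=0, then (min(2, x) == min(u, 7)) is true, then s=5, then v=0, then (j=0), then v=0, then (j=1), then v=0, then (j=2), then v=0, then (j=3), then v=0, then (j=4), then v=0, then returns 9
score_new: s=0, then q=0, then (min(2, x) == max(q, 7)) is false, then v=0, then (j=0), then v=0, then (j=1), then v=0, then (j=2), then v=0, then (j=3), then v=0, then (j=4), then v=0, then returns 4
9 and 4 differ, so these are not the same function on this domain.
verdict: not equivalent; witness: x=0, y=-5


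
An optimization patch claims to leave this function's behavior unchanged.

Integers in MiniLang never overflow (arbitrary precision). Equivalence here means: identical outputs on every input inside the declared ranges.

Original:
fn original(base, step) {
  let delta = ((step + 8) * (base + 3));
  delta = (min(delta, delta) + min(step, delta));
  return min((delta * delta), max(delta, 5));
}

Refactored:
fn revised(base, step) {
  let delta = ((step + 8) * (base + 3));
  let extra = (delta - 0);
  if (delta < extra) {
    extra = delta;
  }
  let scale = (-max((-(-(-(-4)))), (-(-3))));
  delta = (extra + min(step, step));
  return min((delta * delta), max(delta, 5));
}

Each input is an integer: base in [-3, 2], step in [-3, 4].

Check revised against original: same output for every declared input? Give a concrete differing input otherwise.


The rewrite breaks on base=-3, step=1, where the results are 0 and 1.
original: delta=0, then delta=0, then returns 0
revised: delta=0, then extra=0, then (delta < extra) is false, then scale=-4, then delta=1, then returns 1
verdict: not equivalent; witness: base=-3, step=1


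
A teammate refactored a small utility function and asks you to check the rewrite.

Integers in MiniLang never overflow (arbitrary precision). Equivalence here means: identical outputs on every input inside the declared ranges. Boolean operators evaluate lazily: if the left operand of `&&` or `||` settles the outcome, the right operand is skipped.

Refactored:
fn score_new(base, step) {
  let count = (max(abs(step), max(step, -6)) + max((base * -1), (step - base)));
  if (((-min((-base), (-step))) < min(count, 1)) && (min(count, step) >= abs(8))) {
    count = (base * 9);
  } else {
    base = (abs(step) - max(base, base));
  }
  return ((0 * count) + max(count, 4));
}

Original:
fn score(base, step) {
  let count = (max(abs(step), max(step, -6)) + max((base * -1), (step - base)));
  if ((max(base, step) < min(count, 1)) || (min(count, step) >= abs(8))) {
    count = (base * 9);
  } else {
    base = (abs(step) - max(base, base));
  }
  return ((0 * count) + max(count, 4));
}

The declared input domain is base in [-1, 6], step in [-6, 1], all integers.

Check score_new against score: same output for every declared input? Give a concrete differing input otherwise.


Try base=-1, step=-6.
score: count = 7; ((max(base, step) < min(count, 1)) || (min(count, step) >= abs(8))) -> true; count = -9; return 4
score_new: count = 7; (((-min((-base), (-step))) < min(count, 1)) && (min(count, step) >= abs(8))) -> false; base = 7; return 7
4 against 7: the behavior changed.
verdict: not equivalent; witness: base=-1, step=-6


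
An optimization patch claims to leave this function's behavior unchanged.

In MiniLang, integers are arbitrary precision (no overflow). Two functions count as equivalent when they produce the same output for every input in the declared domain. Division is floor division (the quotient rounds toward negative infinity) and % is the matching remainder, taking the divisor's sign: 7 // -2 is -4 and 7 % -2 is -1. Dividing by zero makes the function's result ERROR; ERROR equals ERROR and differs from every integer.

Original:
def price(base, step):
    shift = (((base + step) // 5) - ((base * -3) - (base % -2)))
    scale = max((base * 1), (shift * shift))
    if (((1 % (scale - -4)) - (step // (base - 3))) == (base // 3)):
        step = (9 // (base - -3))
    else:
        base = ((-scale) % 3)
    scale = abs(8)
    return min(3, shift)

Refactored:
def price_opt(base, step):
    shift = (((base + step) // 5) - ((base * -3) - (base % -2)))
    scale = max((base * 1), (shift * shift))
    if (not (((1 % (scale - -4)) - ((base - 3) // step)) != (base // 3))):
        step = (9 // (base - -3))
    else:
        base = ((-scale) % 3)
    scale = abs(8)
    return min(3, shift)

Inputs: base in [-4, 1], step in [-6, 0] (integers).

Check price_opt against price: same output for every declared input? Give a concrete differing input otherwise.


Input base=-4, step=0: -13 from price versus ERROR from price_opt.
verdict: not equivalent; witness: base=-4, step=0


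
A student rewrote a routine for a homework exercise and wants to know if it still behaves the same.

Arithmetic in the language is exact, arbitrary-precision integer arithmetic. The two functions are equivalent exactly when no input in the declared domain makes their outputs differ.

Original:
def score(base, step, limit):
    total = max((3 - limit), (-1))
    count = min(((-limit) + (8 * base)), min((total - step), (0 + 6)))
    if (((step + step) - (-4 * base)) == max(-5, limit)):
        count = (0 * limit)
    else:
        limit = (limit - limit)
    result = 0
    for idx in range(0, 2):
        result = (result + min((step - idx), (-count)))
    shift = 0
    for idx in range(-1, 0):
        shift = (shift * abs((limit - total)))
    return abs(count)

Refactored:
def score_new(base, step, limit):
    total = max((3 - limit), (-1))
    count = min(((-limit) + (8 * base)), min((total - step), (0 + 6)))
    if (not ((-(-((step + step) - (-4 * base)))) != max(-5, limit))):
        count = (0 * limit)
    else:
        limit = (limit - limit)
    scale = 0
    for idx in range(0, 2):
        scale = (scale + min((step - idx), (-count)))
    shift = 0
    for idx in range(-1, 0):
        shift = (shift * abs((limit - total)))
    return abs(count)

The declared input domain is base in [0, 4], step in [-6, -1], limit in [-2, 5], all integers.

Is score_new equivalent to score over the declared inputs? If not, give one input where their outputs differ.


Reading the diff, among the changes: local variable names differ, and comparison usage differs, and boolean connective usage differs.
As a probe, take base=2, step=-1, limit=3: score runs total becomes 0; next count becomes 1; next (((step + step) - (-4 * base)) == max(-5, limit)) evaluates to false; next limit becomes 0; next result becomes 0; next at idx=0:; next result becomes -1; next at idx=1:; next result becomes -3; next shift becomes 0; next at idx=-1:; next shift becomes 0; next final value 1; score_new runs total becomes 0; next count becomes 1; next (not ((-(-((step + step) - (-4 * base)))) != max(-5, limit))) evaluates to false; next limit becomes 0; next scale becomes 0; next at idx=0:; next scale becomes -1; next at idx=1:; next scale becomes -3; next shift becomes 0; next at idx=-1:; next shift becomes 0; next final value 1; both end at 1.
Sweeping the whole domain (240 inputs) finds no disagreement.
verdict: equivalent


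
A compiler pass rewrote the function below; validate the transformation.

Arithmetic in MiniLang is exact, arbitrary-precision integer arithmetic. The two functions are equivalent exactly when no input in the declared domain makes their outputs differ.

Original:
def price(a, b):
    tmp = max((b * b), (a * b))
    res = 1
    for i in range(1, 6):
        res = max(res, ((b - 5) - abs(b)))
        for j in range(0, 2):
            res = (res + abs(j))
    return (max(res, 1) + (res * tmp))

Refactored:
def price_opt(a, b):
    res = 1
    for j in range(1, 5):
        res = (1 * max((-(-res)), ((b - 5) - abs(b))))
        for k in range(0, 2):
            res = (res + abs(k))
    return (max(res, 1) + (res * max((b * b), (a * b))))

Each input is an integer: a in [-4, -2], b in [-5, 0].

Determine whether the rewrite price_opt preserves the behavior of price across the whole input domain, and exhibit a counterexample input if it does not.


Not equivalent: a=-4, b=-5 separates them (156 vs 130).
price: tmp = 25; res = 1; [i=1]; res = 1; [j=0]; res = 1; [j=1]; res = 2; [i=2]; res = 2; [j=0]; res = 2; [j=1]; res = 3; [i=3]; res = 3; [j=0]; res = 3; [j=1]; res = 4; [i=4]; res = 4; [j=0]; res = 4; [j=1]; res = 5; [i=5]; res = 5; [j=0]; res = 5; [j=1]; res = 6; return 156
price_opt: res = 1; [j=1]; res = 1; [k=0]; res = 1; [k=1]; res = 2; [j=2]; res = 2; [k=0]; res = 2; [k=1]; res = 3; [j=3]; res = 3; [k=0]; res = 3; [k=1]; res = 4; [j=4]; res = 4; [k=0]; res = 4; [k=1]; res = 5; return 130
verdict: not equivalent; witness: a=-4, b=-5


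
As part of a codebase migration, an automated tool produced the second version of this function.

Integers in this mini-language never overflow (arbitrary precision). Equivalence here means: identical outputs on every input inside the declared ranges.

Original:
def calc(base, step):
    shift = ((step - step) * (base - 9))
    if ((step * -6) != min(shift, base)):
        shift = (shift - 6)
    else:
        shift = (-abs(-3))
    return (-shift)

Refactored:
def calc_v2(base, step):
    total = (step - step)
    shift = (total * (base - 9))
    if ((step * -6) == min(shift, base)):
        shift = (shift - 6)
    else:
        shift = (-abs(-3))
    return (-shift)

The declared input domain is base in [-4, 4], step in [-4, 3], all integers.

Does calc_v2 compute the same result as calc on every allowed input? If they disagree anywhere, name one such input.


Try base=-4, step=-4.
calc: shift := 0 | ((step * -6) != min(shift, base)): true | shift := -6 | result 6
calc_v2: total := 0 | shift := 0 | ((step * -6) == min(shift, base)): false | shift := -3 | result 3
6 != 3, so the rewrite changes behavior.
verdict: not equivalent; witness: base=-4, step=-4
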